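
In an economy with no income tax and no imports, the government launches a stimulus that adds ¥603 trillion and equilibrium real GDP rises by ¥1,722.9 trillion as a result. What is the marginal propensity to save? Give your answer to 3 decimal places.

Implied spending multiplier k = ΔY/ΔG = 1,722.9/603 ≈ 2.8572.
Since k = 1/(1 − MPC), MPC = 1 − 1/k = 1 − ΔG/ΔY = 1 − 603/1,722.9 ≈ 0.650.
MPS = 1 − MPC = 0.350.

0.350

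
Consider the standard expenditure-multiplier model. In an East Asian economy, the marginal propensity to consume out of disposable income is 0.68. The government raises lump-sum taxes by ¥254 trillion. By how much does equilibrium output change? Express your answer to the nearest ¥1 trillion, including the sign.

−¥540 trillion

A lump-sum tax change of +¥254 trillion shifts disposable income by −¥254 trillion; first-round consumption changes by −c × ΔT = −0.68 × (+¥254 trillion) = −¥172.72 trillion.
Expenditure multiplier = 1/(1 − MPC) = 1/(1 − 0.68) = 1/0.32 = 3.125.
The tax multiplier is −c × k = −2.125, so ΔY = k × (−c·ΔT) = (−¥172.72 trillion) / 0.32 ≈ −¥540 trillion.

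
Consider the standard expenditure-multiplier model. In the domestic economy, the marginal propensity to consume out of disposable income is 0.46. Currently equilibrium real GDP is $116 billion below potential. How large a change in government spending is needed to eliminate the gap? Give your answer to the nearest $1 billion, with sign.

+$63 billion

Spending multiplier = 1/(1 − MPC) = 1/(1 − 0.46) = 1/0.54 ≈ 1.852.
Need ΔY = +$116 billion, so ΔG = ΔY/k = (+$116 billion) × 0.54 ≈ +$63 billion.
The government should increase government spending by $63 billion.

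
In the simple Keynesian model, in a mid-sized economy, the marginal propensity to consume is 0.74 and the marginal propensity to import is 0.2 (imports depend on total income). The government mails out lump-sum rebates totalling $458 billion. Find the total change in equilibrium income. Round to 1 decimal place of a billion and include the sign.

A lump-sum tax change of −$458 billion shifts disposable income by +$458 billion; first-round consumption changes by −c × ΔT = −0.74 × (−$458 billion) = +$338.92 billion.
Expenditure multiplier = 1/(1 − c + m) = 1/(1 − 0.74 + 0.2) = 1/0.46 ≈ 2.174.
The tax multiplier is −c × k ≈ −1.609, so ΔY = k × (−c·ΔT) = (+$338.92 billion) / 0.46 ≈ +$736.8 billion.

+$736.8 billion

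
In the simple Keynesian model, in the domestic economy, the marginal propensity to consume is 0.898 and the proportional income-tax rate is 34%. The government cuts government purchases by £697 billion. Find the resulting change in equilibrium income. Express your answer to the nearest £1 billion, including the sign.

−£1,711 billion

Spending multiplier = 1/(1 − c(1−t)) = 1/(1 − 0.898×0.66) = 1/0.40732 ≈ 2.455.
ΔY = k × ΔG = (−£697 billion) / 0.40732 ≈ −£1,711 billion.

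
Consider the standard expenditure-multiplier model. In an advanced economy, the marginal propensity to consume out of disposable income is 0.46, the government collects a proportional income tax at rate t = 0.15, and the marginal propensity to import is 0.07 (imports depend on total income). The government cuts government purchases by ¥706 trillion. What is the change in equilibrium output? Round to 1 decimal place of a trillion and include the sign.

−¥1,039.8 trillion

Government-spending multiplier = 1/(1 − c(1−t) + m) = 1/(1 − 0.46×0.85 + 0.07) = 1/0.679 ≈ 1.473.
ΔY = k × ΔG = (−¥706 trillion) / 0.679 ≈ −¥1,039.8 trillion.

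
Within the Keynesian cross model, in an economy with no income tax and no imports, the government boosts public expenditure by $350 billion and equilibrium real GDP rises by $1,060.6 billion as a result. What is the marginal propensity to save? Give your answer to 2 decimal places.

0.33

Implied spending multiplier k = ΔY/ΔG = 1,060.6/350 ≈ 3.0303.
Since k = 1/(1 − MPC), MPC = 1 − 1/k = 1 − ΔG/ΔY = 1 − 350/1,060.6 ≈ 0.67.
MPS = 1 − MPC = 0.33.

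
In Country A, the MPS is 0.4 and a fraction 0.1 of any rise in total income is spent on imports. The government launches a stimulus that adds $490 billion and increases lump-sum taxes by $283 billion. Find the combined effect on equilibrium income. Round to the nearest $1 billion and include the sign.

MPC = 1 − MPS = 1 − 0.4 = 0.6.
Expenditure multiplier = 1/(1 − c + m) = 1/(1 − 0.6 + 0.1) = 1/0.5 = 2.
ΔG contributes k·ΔG = (+$490 billion) / 0.5 = +$980 billion.
ΔT of +$283 billion changes first-round spending by −c·ΔT = −$169.8 billion, contributing k·(−c·ΔT) = (−$169.8 billion) / 0.5 = −$339.6 billion.
Net ΔY = k(ΔG − c·ΔT) = (+$320.2 billion) / 0.5 ≈ +$640 billion.

+$640 billion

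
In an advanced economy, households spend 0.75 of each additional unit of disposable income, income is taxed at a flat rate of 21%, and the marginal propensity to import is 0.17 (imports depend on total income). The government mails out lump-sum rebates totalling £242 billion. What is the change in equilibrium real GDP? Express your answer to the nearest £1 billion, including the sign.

+£314 billion

A lump-sum tax change of −£242 billion shifts disposable income by +£242 billion; first-round consumption changes by −c × ΔT = −0.75 × (−£242 billion) = +£181.5 billion.
Expenditure multiplier = 1/(1 − c(1−t) + m) = 1/(1 − 0.75×0.79 + 0.17) = 1/0.5775 ≈ 1.732.
The tax multiplier is −c × k ≈ −1.299, so ΔY = k × (−c·ΔT) = (+£181.5 billion) / 0.5775 ≈ +£314 billion.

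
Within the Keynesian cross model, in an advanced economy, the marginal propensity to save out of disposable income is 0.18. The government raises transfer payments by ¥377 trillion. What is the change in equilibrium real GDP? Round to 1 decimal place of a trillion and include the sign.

MPC = 1 − MPS = 1 − 0.18 = 0.82.
The transfer change shifts disposable income by +¥377 trillion, so first-round consumption changes by c·ΔTR = 0.82 × (+¥377 trillion) = +¥309.14 trillion.
Expenditure multiplier = 1/(1 − MPC) = 1/(1 − 0.82) = 1/0.18 ≈ 5.556.
The transfer multiplier is c × k ≈ 4.556, so ΔY = k × (c·ΔTR) = (+¥309.14 trillion) / 0.18 ≈ +¥1,717.4 trillion.

+¥1,717.4 trillion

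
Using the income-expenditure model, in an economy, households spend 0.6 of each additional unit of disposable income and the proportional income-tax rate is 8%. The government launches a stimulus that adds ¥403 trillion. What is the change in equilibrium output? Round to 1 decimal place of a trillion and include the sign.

+¥899.6 trillion

Spending multiplier = 1/(1 − c(1−t)) = 1/(1 − 0.6×0.92) = 1/0.448 ≈ 2.232.
ΔY = k × ΔG = (+¥403 trillion) / 0.448 ≈ +¥899.6 trillion.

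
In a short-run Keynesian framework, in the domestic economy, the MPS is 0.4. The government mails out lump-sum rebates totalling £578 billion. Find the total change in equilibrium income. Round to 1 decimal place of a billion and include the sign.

MPC = 1 − MPS = 1 − 0.4 = 0.6.
A lump-sum tax change of −£578 billion shifts disposable income by +£578 billion; first-round consumption changes by −c × ΔT = −0.6 × (−£578 billion) = +£346.8 billion.
Expenditure multiplier = 1/(1 − MPC) = 1/(1 − 0.6) = 1/0.4 = 2.5.
The tax multiplier is −c × k = −1.5, so ΔY = k × (−c·ΔT) = (+£346.8 billion) / 0.4 = +£867 billion.

+£867.0 billion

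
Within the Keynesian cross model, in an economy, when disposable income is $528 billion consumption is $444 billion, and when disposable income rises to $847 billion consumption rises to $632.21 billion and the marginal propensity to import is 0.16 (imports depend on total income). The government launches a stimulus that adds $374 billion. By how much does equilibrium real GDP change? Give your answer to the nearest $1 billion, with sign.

+$656 billion

MPC = ΔC/ΔYd = (632.21 − 444)/(847 − 528) = 188.21/319 = 0.59.
Expenditure multiplier = 1/(1 − c + m) = 1/(1 − 0.59 + 0.16) = 1/0.57 ≈ 1.754.
ΔY = k × ΔG = (+$374 billion) / 0.57 ≈ +$656 billion.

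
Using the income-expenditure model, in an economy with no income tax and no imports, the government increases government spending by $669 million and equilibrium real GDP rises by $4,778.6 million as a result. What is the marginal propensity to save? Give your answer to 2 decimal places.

Implied spending multiplier k = ΔY/ΔG = 4,778.6/669 ≈ 7.1429.
Since k = 1/(1 − MPC), MPC = 1 − 1/k = 1 − ΔG/ΔY = 1 − 669/4,778.6 ≈ 0.86.
MPS = 1 − MPC = 0.14.

0.14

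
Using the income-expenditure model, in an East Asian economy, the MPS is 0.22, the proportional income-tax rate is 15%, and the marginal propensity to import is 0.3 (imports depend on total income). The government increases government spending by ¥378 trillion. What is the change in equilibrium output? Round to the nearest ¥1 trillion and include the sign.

MPC = 1 − MPS = 1 − 0.22 = 0.78.
Expenditure multiplier = 1/(1 − c(1−t) + m) = 1/(1 − 0.78×0.85 + 0.3) = 1/0.637 ≈ 1.57.
ΔY = k × ΔG = (+¥378 trillion) / 0.637 ≈ +¥593 trillion.

+¥593 trillion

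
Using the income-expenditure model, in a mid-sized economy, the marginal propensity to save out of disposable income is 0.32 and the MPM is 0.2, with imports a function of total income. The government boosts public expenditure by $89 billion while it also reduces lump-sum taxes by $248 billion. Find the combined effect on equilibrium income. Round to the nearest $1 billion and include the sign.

+$495 billion

MPC = 1 − MPS = 1 − 0.32 = 0.68.
Expenditure multiplier = 1/(1 − c + m) = 1/(1 − 0.68 + 0.2) = 1/0.52 ≈ 1.923.
ΔG contributes k·ΔG = (+$89 billion) / 0.52 ≈ +$171.2 billion.
ΔT of −$248 billion changes first-round spending by −c·ΔT = +$168.64 billion, contributing k·(−c·ΔT) = (+$168.64 billion) / 0.52 ≈ +$324.3 billion.
Net ΔY = k(ΔG − c·ΔT) = (+$257.64 billion) / 0.52 ≈ +$495 billion.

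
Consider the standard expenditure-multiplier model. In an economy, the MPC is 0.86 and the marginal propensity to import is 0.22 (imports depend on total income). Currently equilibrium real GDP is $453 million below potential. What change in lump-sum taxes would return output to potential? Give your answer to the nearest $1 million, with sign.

−$190 million

Spending multiplier = 1/(1 − c + m) = 1/(1 − 0.86 + 0.22) = 1/0.36 ≈ 2.778.
Tax multiplier = −c·k = −0.86/0.36 ≈ −2.389. Need ΔY = +$453 million, so ΔT = ΔY/(−c·k) = −(+$453 million) × 0.36 / 0.86 ≈ −$190 million.
The government should cut lump-sum taxes by $190 million.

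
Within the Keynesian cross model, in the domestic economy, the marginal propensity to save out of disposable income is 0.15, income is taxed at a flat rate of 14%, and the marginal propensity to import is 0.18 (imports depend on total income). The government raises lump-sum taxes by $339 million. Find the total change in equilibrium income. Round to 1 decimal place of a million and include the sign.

MPC = 1 − MPS = 1 − 0.15 = 0.85.
A lump-sum tax change of +$339 million shifts disposable income by −$339 million; first-round consumption changes by −c × ΔT = −0.85 × (+$339 million) = −$288.15 million.
Expenditure multiplier = 1/(1 − c(1−t) + m) = 1/(1 − 0.85×0.86 + 0.18) = 1/0.449 ≈ 2.227.
The tax multiplier is −c × k ≈ −1.893, so ΔY = k × (−c·ΔT) = (−$288.15 million) / 0.449 ≈ −$641.8 million.

−$641.8 million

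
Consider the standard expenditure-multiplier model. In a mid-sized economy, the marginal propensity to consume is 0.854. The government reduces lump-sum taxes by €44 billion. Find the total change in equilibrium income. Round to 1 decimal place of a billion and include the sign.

+€257.4 billion

A lump-sum tax change of −€44 billion shifts disposable income by +€44 billion; first-round consumption changes by −c × ΔT = −0.854 × (−€44 billion) = +€37.576 billion.
Expenditure multiplier = 1/(1 − MPC) = 1/(1 − 0.854) = 1/0.146 ≈ 6.849.
The tax multiplier is −c × k ≈ −5.849, so ΔY = k × (−c·ΔT) = (+€37.576 billion) / 0.146 ≈ +€257.4 billion.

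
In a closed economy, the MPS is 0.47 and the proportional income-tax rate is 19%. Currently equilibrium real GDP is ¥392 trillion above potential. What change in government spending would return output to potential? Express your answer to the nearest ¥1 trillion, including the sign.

−¥224 trillion

MPC = 1 − MPS = 1 − 0.47 = 0.53.
Spending multiplier = 1/(1 − c(1−t)) = 1/(1 − 0.53×0.81) = 1/0.5707 ≈ 1.752.
Need ΔY = −¥392 trillion, so ΔG = ΔY/k = (−¥392 trillion) × 0.5707 ≈ −¥224 trillion.
The government should cut government spending by ¥224 trillion.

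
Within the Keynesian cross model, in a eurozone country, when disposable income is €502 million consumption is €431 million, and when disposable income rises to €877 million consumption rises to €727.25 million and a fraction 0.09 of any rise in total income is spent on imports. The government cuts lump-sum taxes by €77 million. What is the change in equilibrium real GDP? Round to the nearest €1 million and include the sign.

+€203 million

MPC = ΔC/ΔYd = (727.25 − 431)/(877 − 502) = 296.25/375 = 0.79.
A lump-sum tax change of −€77 million shifts disposable income by +€77 million; first-round consumption changes by −c × ΔT = −0.79 × (−€77 million) = +€60.83 million.
Expenditure multiplier = 1/(1 − c + m) = 1/(1 − 0.79 + 0.09) = 1/0.3 ≈ 3.333.
The tax multiplier is −c × k ≈ −2.633, so ΔY = k × (−c·ΔT) = (+€60.83 million) / 0.3 ≈ +€203 million.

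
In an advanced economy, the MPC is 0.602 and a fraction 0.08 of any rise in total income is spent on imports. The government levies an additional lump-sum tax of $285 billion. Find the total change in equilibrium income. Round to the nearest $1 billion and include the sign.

A lump-sum tax change of +$285 billion shifts disposable income by −$285 billion; first-round consumption changes by −c × ΔT = −0.602 × (+$285 billion) = −$171.57 billion.
Expenditure multiplier = 1/(1 − c + m) = 1/(1 − 0.602 + 0.08) = 1/0.478 ≈ 2.092.
The tax multiplier is −c × k ≈ −1.259, so ΔY = k × (−c·ΔT) = (−$171.57 billion) / 0.478 ≈ −$359 billion.

−$359 billion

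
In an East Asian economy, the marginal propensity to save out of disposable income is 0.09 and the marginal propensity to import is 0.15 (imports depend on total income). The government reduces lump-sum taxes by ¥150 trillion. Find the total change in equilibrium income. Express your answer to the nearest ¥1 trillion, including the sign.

MPC = 1 − MPS = 1 − 0.09 = 0.91.
A lump-sum tax change of −¥150 trillion shifts disposable income by +¥150 trillion; first-round consumption changes by −c × ΔT = −0.91 × (−¥150 trillion) = +¥136.5 trillion.
Expenditure multiplier = 1/(1 − c + m) = 1/(1 − 0.91 + 0.15) = 1/0.24 ≈ 4.167.
The tax multiplier is −c × k ≈ −3.792, so ΔY = k × (−c·ΔT) = (+¥136.5 trillion) / 0.24 ≈ +¥569 trillion.

+¥569 trillion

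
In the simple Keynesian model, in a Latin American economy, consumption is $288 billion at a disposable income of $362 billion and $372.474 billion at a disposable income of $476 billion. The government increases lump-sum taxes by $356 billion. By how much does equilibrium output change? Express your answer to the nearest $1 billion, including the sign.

MPC = ΔC/ΔYd = (372.474 − 288)/(476 − 362) = 84.474/114 = 0.741.
A lump-sum tax change of +$356 billion shifts disposable income by −$356 billion; first-round consumption changes by −c × ΔT = −0.741 × (+$356 billion) = −$263.796 billion.
Expenditure multiplier = 1/(1 − MPC) = 1/(1 − 0.741) = 1/0.259 ≈ 3.861.
The tax multiplier is −c × k ≈ −2.861, so ΔY = k × (−c·ΔT) = (−$263.796 billion) / 0.259 ≈ −$1,019 billion.

−$1,019 billion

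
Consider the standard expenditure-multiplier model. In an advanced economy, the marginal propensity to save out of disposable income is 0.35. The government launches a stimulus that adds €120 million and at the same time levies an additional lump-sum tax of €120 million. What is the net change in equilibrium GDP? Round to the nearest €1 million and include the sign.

MPC = 1 − MPS = 1 − 0.35 = 0.65.
Expenditure multiplier = 1/(1 − MPC) = 1/(1 − 0.65) = 1/0.35 ≈ 2.857.
ΔG contributes k·ΔG = (+€120 million) / 0.35 ≈ +€342.9 million.
ΔT of +€120 million changes first-round spending by −c·ΔT = −€78 million, contributing k·(−c·ΔT) = (−€78 million) / 0.35 ≈ −€222.9 million.
With ΔG = ΔT and no other leakages, the balanced-budget multiplier is 1, so ΔY = ΔG = +€120 million.

+€120 million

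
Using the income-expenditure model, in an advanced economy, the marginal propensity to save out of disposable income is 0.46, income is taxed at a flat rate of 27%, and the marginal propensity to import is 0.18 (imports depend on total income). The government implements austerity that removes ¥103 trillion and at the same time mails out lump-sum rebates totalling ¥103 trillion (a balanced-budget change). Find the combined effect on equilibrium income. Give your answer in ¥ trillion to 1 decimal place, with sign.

MPC = 1 − MPS = 1 − 0.46 = 0.54.
Expenditure multiplier = 1/(1 − c(1−t) + m) = 1/(1 − 0.54×0.73 + 0.18) = 1/0.7858 ≈ 1.273.
ΔG contributes k·ΔG = (−¥103 trillion) / 0.7858 ≈ −¥131.1 trillion.
ΔT of −¥103 trillion changes first-round spending by −c·ΔT = +¥55.62 trillion, contributing k·(−c·ΔT) = (+¥55.62 trillion) / 0.7858 ≈ +¥70.8 trillion.
Net ΔY = k(ΔG − c·ΔT) = (−¥47.38 trillion) / 0.7858 ≈ −¥60.3 trillion.

−¥60.3 trillion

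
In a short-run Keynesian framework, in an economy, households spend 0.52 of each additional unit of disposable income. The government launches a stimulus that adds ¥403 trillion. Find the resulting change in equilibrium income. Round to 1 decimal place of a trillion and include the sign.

Expenditure multiplier = 1/(1 − MPC) = 1/(1 − 0.52) = 1/0.48 ≈ 2.083.
ΔY = k × ΔG = (+¥403 trillion) / 0.48 ≈ +¥839.6 trillion.

+¥839.6 trillion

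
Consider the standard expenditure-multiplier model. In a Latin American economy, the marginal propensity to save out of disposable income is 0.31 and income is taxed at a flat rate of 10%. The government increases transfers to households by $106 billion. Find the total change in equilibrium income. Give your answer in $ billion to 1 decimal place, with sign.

+$193.0 billion

MPC = 1 − MPS = 1 − 0.31 = 0.69.
The transfer change shifts disposable income by +$106 billion, so first-round consumption changes by c·ΔTR = 0.69 × (+$106 billion) = +$73.14 billion.
Expenditure multiplier = 1/(1 − c(1−t)) = 1/(1 − 0.69×0.9) = 1/0.379 ≈ 2.639.
The transfer multiplier is c × k ≈ 1.821, so ΔY = k × (c·ΔTR) = (+$73.14 billion) / 0.379 ≈ +$193 billion.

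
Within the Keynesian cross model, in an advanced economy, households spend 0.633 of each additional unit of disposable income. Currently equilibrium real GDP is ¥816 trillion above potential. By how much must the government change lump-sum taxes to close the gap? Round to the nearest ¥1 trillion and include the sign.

Spending multiplier = 1/(1 − MPC) = 1/(1 − 0.633) = 1/0.367 ≈ 2.725.
Tax multiplier = −c·k = −0.633/0.367 ≈ −1.725. Need ΔY = −¥816 trillion, so ΔT = ΔY/(−c·k) = −(−¥816 trillion) × 0.367 / 0.633 ≈ +¥473 trillion.
The government should raise lump-sum taxes by ¥473 trillion.

+¥473 trillion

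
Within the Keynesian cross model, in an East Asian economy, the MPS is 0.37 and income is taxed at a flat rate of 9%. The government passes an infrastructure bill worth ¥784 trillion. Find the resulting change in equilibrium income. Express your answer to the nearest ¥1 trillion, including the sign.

+¥1,837 trillion

MPC = 1 − MPS = 1 − 0.37 = 0.63.
Government-spending multiplier = 1/(1 − c(1−t)) = 1/(1 − 0.63×0.91) = 1/0.4267 ≈ 2.344.
ΔY = k × ΔG = (+¥784 trillion) / 0.4267 ≈ +¥1,837 trillion.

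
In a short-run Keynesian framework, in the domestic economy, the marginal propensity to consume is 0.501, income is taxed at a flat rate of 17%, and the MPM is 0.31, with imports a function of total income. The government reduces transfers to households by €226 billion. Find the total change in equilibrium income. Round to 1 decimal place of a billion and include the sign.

The transfer change shifts disposable income by −€226 billion, so first-round consumption changes by c·ΔTR = 0.501 × (−€226 billion) = −€113.226 billion.
Expenditure multiplier = 1/(1 − c(1−t) + m) = 1/(1 − 0.501×0.83 + 0.31) = 1/0.89417 ≈ 1.118.
The transfer multiplier is c × k ≈ 0.56, so ΔY = k × (c·ΔTR) = (−€113.226 billion) / 0.89417 ≈ −€126.6 billion.

−€126.6 billion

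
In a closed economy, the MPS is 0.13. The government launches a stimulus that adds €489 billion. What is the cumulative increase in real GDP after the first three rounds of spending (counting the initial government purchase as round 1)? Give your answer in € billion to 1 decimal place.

MPC = 1 − MPS = 1 − 0.13 = 0.87.
Round 1 adds ΔG = €489 billion; each later round is MPC = 0.87 times the previous.
After 3 rounds: 489 + 425.43 + 370.1241 = ΔG·(1 − c^3)/(1 − c) = 489 × (1 − 0.658503)/0.13 ≈ €1,284.6 billion.

€1,284.6 billion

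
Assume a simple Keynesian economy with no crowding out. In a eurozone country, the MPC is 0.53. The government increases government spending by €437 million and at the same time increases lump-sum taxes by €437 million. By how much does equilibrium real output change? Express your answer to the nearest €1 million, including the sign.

Expenditure multiplier = 1/(1 − MPC) = 1/(1 − 0.53) = 1/0.47 ≈ 2.128.
ΔG contributes k·ΔG = (+€437 million) / 0.47 ≈ +€929.8 million.
ΔT of +€437 million changes first-round spending by −c·ΔT = −€231.61 million, contributing k·(−c·ΔT) = (−€231.61 million) / 0.47 ≈ −€492.8 million.
With ΔG = ΔT and no other leakages, the balanced-budget multiplier is 1, so ΔY = ΔG = +€437 million.

+€437 million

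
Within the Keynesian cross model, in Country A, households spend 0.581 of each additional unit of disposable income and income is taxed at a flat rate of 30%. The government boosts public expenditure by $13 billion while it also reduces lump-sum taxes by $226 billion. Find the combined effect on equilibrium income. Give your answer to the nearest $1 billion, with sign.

+$243 billion

Expenditure multiplier = 1/(1 − c(1−t)) = 1/(1 − 0.581×0.7) = 1/0.5933 ≈ 1.685.
ΔG contributes k·ΔG = (+$13 billion) / 0.5933 ≈ +$21.9 billion.
ΔT of −$226 billion changes first-round spending by −c·ΔT = +$131.306 billion, contributing k·(−c·ΔT) = (+$131.306 billion) / 0.5933 ≈ +$221.3 billion.
Net ΔY = k(ΔG − c·ΔT) = (+$144.306 billion) / 0.5933 ≈ +$243 billion.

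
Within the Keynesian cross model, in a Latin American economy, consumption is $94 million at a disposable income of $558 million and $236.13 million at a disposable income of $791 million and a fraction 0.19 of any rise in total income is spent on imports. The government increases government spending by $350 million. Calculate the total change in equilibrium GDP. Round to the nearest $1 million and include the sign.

+$603 million

MPC = ΔC/ΔYd = (236.13 − 94)/(791 − 558) = 142.13/233 = 0.61.
Expenditure multiplier = 1/(1 − c + m) = 1/(1 − 0.61 + 0.19) = 1/0.58 ≈ 1.724.
ΔY = k × ΔG = (+$350 million) / 0.58 ≈ +$603 million.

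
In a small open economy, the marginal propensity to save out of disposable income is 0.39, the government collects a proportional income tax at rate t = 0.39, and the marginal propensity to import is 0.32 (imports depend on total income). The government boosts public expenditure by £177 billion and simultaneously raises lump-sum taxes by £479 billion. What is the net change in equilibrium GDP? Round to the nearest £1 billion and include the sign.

MPC = 1 − MPS = 1 − 0.39 = 0.61.
Expenditure multiplier = 1/(1 − c(1−t) + m) = 1/(1 − 0.61×0.61 + 0.32) = 1/0.9479 ≈ 1.055.
ΔG contributes k·ΔG = (+£177 billion) / 0.9479 ≈ +£186.7 billion.
ΔT of +£479 billion changes first-round spending by −c·ΔT = −£292.19 billion, contributing k·(−c·ΔT) = (−£292.19 billion) / 0.9479 ≈ −£308.2 billion.
Net ΔY = k(ΔG − c·ΔT) = (−£115.19 billion) / 0.9479 ≈ −£122 billion.

−£122 billion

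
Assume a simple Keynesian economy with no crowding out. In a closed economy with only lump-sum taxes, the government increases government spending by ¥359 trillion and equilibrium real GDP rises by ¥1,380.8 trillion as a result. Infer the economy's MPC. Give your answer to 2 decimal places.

0.74

Implied spending multiplier k = ΔY/ΔG = 1,380.8/359 ≈ 3.8462.
Since k = 1/(1 − MPC), MPC = 1 − 1/k = 1 − ΔG/ΔY = 1 − 359/1,380.8 ≈ 0.74.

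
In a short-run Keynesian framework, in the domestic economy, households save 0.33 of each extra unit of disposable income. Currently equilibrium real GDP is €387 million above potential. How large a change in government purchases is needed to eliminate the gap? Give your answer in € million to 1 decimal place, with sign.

MPC = 1 − MPS = 1 − 0.33 = 0.67.
Spending multiplier = 1/(1 − MPC) = 1/(1 − 0.67) = 1/0.33 ≈ 3.03.
Need ΔY = −€387 million, so ΔG = ΔY/k = (−€387 million) × 0.33 ≈ −€127.7 million.
The government should cut government purchases by €127.7 million.

−€127.7 million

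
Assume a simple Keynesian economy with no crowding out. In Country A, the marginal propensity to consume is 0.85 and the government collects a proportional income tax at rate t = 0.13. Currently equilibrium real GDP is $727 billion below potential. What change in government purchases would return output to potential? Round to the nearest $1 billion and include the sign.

Spending multiplier = 1/(1 − c(1−t)) = 1/(1 − 0.85×0.87) = 1/0.2605 ≈ 3.839.
Need ΔY = +$727 billion, so ΔG = ΔY/k = (+$727 billion) × 0.2605 ≈ +$189 billion.
The government should increase government purchases by $189 billion.

+$189 billion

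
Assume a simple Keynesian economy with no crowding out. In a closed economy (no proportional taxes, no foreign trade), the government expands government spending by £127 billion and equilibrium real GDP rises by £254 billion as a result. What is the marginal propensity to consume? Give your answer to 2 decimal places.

Implied spending multiplier k = ΔY/ΔG = 254/127 = 2.
Since k = 1/(1 − MPC), MPC = 1 − 1/k = 1 − ΔG/ΔY = 1 − 127/254 = 0.50.

0.50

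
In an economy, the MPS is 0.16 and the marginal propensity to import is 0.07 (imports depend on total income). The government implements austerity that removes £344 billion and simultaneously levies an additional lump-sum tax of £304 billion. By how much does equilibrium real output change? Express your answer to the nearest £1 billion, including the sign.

MPC = 1 − MPS = 1 − 0.16 = 0.84.
Expenditure multiplier = 1/(1 − c + m) = 1/(1 − 0.84 + 0.07) = 1/0.23 ≈ 4.348.
ΔG contributes k·ΔG = (−£344 billion) / 0.23 ≈ −£1,495.7 billion.
ΔT of +£304 billion changes first-round spending by −c·ΔT = −£255.36 billion, contributing k·(−c·ΔT) = (−£255.36 billion) / 0.23 ≈ −£1,110.3 billion.
Net ΔY = k(ΔG − c·ΔT) = (−£599.36 billion) / 0.23 ≈ −£2,606 billion.

−£2,606 billion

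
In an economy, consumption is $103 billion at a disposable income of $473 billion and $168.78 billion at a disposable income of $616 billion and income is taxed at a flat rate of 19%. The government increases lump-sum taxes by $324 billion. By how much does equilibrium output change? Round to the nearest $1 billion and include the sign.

−$238 billion

MPC = ΔC/ΔYd = (168.78 − 103)/(616 − 473) = 65.78/143 = 0.46.
A lump-sum tax change of +$324 billion shifts disposable income by −$324 billion; first-round consumption changes by −c × ΔT = −0.46 × (+$324 billion) = −$149.04 billion.
Expenditure multiplier = 1/(1 − c(1−t)) = 1/(1 − 0.46×0.81) = 1/0.6274 ≈ 1.594.
The tax multiplier is −c × k ≈ −0.733, so ΔY = k × (−c·ΔT) = (−$149.04 billion) / 0.6274 ≈ −$238 billion.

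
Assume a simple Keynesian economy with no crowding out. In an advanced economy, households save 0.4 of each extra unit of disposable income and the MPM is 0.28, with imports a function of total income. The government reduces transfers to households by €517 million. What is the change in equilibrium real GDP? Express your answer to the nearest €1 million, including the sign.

−€456 million

MPC = 1 − MPS = 1 − 0.4 = 0.6.
The transfer change shifts disposable income by −€517 million, so first-round consumption changes by c·ΔTR = 0.6 × (−€517 million) = −€310.2 million.
Expenditure multiplier = 1/(1 − c + m) = 1/(1 − 0.6 + 0.28) = 1/0.68 ≈ 1.471.
The transfer multiplier is c × k ≈ 0.882, so ΔY = k × (c·ΔTR) = (−€310.2 million) / 0.68 ≈ −€456 million.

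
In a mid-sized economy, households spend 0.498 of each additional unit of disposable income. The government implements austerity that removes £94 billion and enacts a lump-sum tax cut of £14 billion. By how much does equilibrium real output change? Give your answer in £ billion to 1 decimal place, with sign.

−£173.4 billion

Expenditure multiplier = 1/(1 − MPC) = 1/(1 − 0.498) = 1/0.502 ≈ 1.992.
ΔG contributes k·ΔG = (−£94 billion) / 0.502 ≈ −£187.3 billion.
ΔT of −£14 billion changes first-round spending by −c·ΔT = +£6.972 billion, contributing k·(−c·ΔT) = (+£6.972 billion) / 0.502 ≈ +£13.9 billion.
Net ΔY = k(ΔG − c·ΔT) = (−£87.028 billion) / 0.502 ≈ −£173.4 billion.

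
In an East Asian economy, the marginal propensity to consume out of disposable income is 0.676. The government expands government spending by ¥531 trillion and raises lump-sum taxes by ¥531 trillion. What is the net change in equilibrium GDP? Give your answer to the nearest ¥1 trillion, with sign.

Expenditure multiplier = 1/(1 − MPC) = 1/(1 − 0.676) = 1/0.324 ≈ 3.086.
ΔG contributes k·ΔG = (+¥531 trillion) / 0.324 ≈ +¥1,638.9 trillion.
ΔT of +¥531 trillion changes first-round spending by −c·ΔT = −¥358.956 trillion, contributing k·(−c·ΔT) = (−¥358.956 trillion) / 0.324 ≈ −¥1,107.9 trillion.
With ΔG = ΔT and no other leakages, the balanced-budget multiplier is 1, so ΔY = ΔG = +¥531 trillion.

+¥531 trillion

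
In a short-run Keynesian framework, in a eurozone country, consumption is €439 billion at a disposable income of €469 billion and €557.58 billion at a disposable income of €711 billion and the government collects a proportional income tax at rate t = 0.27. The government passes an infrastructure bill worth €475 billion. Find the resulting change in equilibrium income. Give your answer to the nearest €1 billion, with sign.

MPC = ΔC/ΔYd = (557.58 − 439)/(711 − 469) = 118.58/242 = 0.49.
Expenditure multiplier = 1/(1 − c(1−t)) = 1/(1 − 0.49×0.73) = 1/0.6423 ≈ 1.557.
ΔY = k × ΔG = (+€475 billion) / 0.6423 ≈ +€740 billion.

+€740 billion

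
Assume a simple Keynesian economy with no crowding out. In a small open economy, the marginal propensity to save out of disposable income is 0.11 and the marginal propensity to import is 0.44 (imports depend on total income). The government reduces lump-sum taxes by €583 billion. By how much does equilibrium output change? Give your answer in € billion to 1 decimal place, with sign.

+€943.4 billion

MPC = 1 − MPS = 1 − 0.11 = 0.89.
A lump-sum tax change of −€583 billion shifts disposable income by +€583 billion; first-round consumption changes by −c × ΔT = −0.89 × (−€583 billion) = +€518.87 billion.
Expenditure multiplier = 1/(1 − c + m) = 1/(1 − 0.89 + 0.44) = 1/0.55 ≈ 1.818.
The tax multiplier is −c × k ≈ −1.618, so ΔY = k × (−c·ΔT) = (+€518.87 billion) / 0.55 = +€943.4 billion.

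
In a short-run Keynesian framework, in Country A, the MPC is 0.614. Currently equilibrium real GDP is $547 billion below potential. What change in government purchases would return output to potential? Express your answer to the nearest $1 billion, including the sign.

Spending multiplier = 1/(1 − MPC) = 1/(1 − 0.614) = 1/0.386 ≈ 2.591.
Need ΔY = +$547 billion, so ΔG = ΔY/k = (+$547 billion) × 0.386 ≈ +$211 billion.
The government should increase government purchases by $211 billion.

+$211 billion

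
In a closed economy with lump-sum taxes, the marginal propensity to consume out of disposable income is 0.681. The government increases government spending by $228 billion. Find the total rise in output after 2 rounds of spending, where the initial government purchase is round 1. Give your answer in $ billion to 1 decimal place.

Round 1 adds ΔG = $228 billion; each later round is MPC = 0.681 times the previous.
After 2 rounds: 228 + 155.268 = ΔG·(1 − c^2)/(1 − c) = 228 × (1 − 0.463761)/0.319 ≈ $383.3 billion.

$383.3 billion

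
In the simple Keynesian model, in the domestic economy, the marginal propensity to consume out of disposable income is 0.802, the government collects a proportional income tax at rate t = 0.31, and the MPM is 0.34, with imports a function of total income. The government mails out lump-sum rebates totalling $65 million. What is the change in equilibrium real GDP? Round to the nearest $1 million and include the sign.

+$66 million

A lump-sum tax change of −$65 million shifts disposable income by +$65 million; first-round consumption changes by −c × ΔT = −0.802 × (−$65 million) = +$52.13 million.
Expenditure multiplier = 1/(1 − c(1−t) + m) = 1/(1 − 0.802×0.69 + 0.34) = 1/0.78662 ≈ 1.271.
The tax multiplier is −c × k ≈ −1.02, so ΔY = k × (−c·ΔT) = (+$52.13 million) / 0.78662 ≈ +$66 million.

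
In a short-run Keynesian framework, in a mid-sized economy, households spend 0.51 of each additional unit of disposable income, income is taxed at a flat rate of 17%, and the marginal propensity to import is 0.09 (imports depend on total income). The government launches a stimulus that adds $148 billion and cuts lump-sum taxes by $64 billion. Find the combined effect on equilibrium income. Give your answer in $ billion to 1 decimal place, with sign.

+$270.9 billion

Expenditure multiplier = 1/(1 − c(1−t) + m) = 1/(1 − 0.51×0.83 + 0.09) = 1/0.6667 ≈ 1.5.
ΔG contributes k·ΔG = (+$148 billion) / 0.6667 ≈ +$222 billion.
ΔT of −$64 billion changes first-round spending by −c·ΔT = +$32.64 billion, contributing k·(−c·ΔT) = (+$32.64 billion) / 0.6667 ≈ +$49 billion.
Net ΔY = k(ΔG − c·ΔT) = (+$180.64 billion) / 0.6667 ≈ +$270.9 billion.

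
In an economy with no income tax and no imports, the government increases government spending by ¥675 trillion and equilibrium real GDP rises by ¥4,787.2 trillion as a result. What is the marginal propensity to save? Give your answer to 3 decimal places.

0.141

Implied spending multiplier k = ΔY/ΔG = 4,787.2/675 ≈ 7.0921.
Since k = 1/(1 − MPC), MPC = 1 − 1/k = 1 − ΔG/ΔY = 1 − 675/4,787.2 ≈ 0.859.
MPS = 1 − MPC = 0.141.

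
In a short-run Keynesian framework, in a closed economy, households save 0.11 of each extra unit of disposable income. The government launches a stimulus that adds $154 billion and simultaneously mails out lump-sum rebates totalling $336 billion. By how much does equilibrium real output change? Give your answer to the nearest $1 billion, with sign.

+$4,119 billion

MPC = 1 − MPS = 1 − 0.11 = 0.89.
Expenditure multiplier = 1/(1 − MPC) = 1/(1 − 0.89) = 1/0.11 ≈ 9.091.
ΔG contributes k·ΔG = (+$154 billion) / 0.11 = +$1,400 billion.
ΔT of −$336 billion changes first-round spending by −c·ΔT = +$299.04 billion, contributing k·(−c·ΔT) = (+$299.04 billion) / 0.11 ≈ +$2,718.5 billion.
Net ΔY = k(ΔG − c·ΔT) = (+$453.04 billion) / 0.11 ≈ +$4,119 billion.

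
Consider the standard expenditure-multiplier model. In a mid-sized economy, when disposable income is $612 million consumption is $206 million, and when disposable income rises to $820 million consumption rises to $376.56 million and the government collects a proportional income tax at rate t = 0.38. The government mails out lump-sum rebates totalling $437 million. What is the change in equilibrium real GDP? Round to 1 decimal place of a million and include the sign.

+$728.9 million

MPC = ΔC/ΔYd = (376.56 − 206)/(820 − 612) = 170.56/208 = 0.82.
A lump-sum tax change of −$437 million shifts disposable income by +$437 million; first-round consumption changes by −c × ΔT = −0.82 × (−$437 million) = +$358.34 million.
Expenditure multiplier = 1/(1 − c(1−t)) = 1/(1 − 0.82×0.62) = 1/0.4916 ≈ 2.034.
The tax multiplier is −c × k ≈ −1.668, so ΔY = k × (−c·ΔT) = (+$358.34 million) / 0.4916 ≈ +$728.9 million.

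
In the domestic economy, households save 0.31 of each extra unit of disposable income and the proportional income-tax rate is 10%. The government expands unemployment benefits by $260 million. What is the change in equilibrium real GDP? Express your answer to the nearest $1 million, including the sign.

MPC = 1 − MPS = 1 − 0.31 = 0.69.
The transfer change shifts disposable income by +$260 million, so first-round consumption changes by c·ΔTR = 0.69 × (+$260 million) = +$179.4 million.
Expenditure multiplier = 1/(1 − c(1−t)) = 1/(1 − 0.69×0.9) = 1/0.379 ≈ 2.639.
The transfer multiplier is c × k ≈ 1.821, so ΔY = k × (c·ΔTR) = (+$179.4 million) / 0.379 ≈ +$473 million.

+$473 million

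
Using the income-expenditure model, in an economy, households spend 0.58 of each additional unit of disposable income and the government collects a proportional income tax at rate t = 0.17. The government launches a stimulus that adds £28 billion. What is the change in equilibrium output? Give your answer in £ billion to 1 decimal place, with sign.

Spending multiplier = 1/(1 − c(1−t)) = 1/(1 − 0.58×0.83) = 1/0.5186 ≈ 1.928.
ΔY = k × ΔG = (+£28 billion) / 0.5186 ≈ +£54 billion.

+£54.0 billion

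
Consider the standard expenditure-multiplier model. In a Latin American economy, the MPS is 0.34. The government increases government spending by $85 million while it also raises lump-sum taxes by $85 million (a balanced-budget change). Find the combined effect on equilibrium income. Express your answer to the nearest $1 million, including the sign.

+$85 million

MPC = 1 − MPS = 1 − 0.34 = 0.66.
Expenditure multiplier = 1/(1 − MPC) = 1/(1 − 0.66) = 1/0.34 ≈ 2.941.
ΔG contributes k·ΔG = (+$85 million) / 0.34 = +$250 million.
ΔT of +$85 million changes first-round spending by −c·ΔT = −$56.1 million, contributing k·(−c·ΔT) = (−$56.1 million) / 0.34 = −$165 million.
With ΔG = ΔT and no other leakages, the balanced-budget multiplier is 1, so ΔY = ΔG = +$85 million.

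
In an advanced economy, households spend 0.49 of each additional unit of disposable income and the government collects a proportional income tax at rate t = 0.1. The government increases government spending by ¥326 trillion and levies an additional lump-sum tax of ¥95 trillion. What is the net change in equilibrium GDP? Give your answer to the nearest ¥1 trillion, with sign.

+¥500 trillion

Expenditure multiplier = 1/(1 − c(1−t)) = 1/(1 − 0.49×0.9) = 1/0.559 ≈ 1.789.
ΔG contributes k·ΔG = (+¥326 trillion) / 0.559 ≈ +¥583.2 trillion.
ΔT of +¥95 trillion changes first-round spending by −c·ΔT = −¥46.55 trillion, contributing k·(−c·ΔT) = (−¥46.55 trillion) / 0.559 ≈ −¥83.3 trillion.
Net ΔY = k(ΔG − c·ΔT) = (+¥279.45 trillion) / 0.559 ≈ +¥500 trillion.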